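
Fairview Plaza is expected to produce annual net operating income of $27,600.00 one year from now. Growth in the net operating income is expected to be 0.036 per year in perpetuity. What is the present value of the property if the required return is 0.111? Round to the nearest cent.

Growing perpetuity: P = D₁ / (r − g) = $27,600.0000 / (0.111 − 0.036) = $368,000.00

$368000.00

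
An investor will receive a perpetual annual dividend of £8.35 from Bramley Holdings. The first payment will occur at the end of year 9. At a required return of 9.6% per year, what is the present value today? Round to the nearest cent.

£41.78

Value at end of year 8: C / r = £8.35 / 0.096 = £86.9792
Discount to today: PV = £86.9792 / (1 + 0.096)^8 = £86.9792 / 2.082018 = £41.78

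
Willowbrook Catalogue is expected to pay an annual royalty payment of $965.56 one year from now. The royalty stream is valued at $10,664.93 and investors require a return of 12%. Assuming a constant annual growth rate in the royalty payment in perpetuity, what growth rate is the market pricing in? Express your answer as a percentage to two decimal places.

2.95%

P = D₁/(r−g) ⇒ g = r − D₁/P = 0.12 − $965.56/$10,664.93 = 0.029464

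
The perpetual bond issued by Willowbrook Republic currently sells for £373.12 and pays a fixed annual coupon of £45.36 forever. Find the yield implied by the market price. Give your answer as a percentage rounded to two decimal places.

P = C/r ⇒ r = C/P = £45.36/£373.12 = 0.121569

12.16%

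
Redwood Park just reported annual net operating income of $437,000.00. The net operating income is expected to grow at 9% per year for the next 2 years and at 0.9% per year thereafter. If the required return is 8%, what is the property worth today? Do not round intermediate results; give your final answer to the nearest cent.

D_1 = 476330.00000
D_2 = 519199.70000
Terminal value at year 2: TV = D_2×(1+g_2)/(r−g_2) = 523872.49730/0.071 = 7378485.87746
P_0 = D_1/(1+r)^1 + D_2/(1+r)^2 + TV/(1+r)^2
    = 441046.29630 + 445130.05830 + 6325862.37780 = 7212038.73239

$7212038.73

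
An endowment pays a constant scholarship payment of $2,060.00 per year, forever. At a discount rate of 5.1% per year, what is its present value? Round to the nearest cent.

Level perpetuity: PV = C / r = $2,060.00 / 0.051 = $40,392.16

$40392.16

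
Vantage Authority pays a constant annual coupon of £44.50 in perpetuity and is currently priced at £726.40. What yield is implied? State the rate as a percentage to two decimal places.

P = C/r ⇒ r = C/P = £44.50/£726.40 = 0.061261

6.13%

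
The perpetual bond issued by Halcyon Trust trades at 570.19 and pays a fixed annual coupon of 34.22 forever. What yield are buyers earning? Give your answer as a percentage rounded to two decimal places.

6.00%

P = C/r ⇒ r = C/P = 34.22/570.19 = 0.060015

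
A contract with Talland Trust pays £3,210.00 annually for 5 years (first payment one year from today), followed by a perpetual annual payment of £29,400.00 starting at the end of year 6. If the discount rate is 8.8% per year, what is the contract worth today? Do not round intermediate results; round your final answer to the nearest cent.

£231690.10

PV of 5-year annuity: £3,210.00 × [1 − (1+0.088)^−5] / 0.088 = 12550.84383
Perpetuity value at year 5: £29,400.00 / 0.088 = 334090.90909
PV of perpetuity: 334090.90909 / (1+0.088)^5 = 219139.25530
Total PV = 12550.84383 + 219139.25530 = 231690.09913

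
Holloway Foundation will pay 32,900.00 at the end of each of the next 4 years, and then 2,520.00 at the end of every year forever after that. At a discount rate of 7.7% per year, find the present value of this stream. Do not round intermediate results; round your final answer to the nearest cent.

134025.29

PV of 4-year annuity: 32,900.00 × [1 − (1+0.077)^−4] / 0.077 = 109700.61361
Perpetuity value at year 4: 2,520.00 / 0.077 = 32727.27273
PV of perpetuity: 32727.27273 / (1+0.077)^4 = 24324.67254
Total PV = 109700.61361 + 24324.67254 = 134025.28614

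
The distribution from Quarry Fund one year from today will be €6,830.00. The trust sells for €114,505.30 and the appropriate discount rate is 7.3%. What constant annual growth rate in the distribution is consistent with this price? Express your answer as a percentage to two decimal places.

P = D₁/(r−g) ⇒ g = r − D₁/P = 0.073 − €6,830.00/€114,505.30 = 0.013352

1.34%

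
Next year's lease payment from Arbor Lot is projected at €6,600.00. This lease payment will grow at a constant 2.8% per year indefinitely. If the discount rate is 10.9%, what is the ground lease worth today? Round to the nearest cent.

Growing perpetuity: P = D₁ / (r − g) = €6,600.0000 / (0.109 − 0.028) = €81,481.48

€81481.48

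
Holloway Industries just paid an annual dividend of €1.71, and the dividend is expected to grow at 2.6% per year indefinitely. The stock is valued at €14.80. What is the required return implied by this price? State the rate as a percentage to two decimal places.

D₁ = €1.71 × 1.026 = €1.7545
P = D₁/(r − g) ⇒ r = D₁/P + g = €1.7545/€14.80 + 0.026 = 0.118545 + 0.026 = 0.144545

14.45%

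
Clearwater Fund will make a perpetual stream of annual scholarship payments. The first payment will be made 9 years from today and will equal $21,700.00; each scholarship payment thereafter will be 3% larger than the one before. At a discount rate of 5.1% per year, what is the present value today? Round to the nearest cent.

Value at end of year 8: C₁ / (r − g) = $21,700.00 / (0.051 − 0.03) = $1,033,333.3333
Discount to today: PV = $1,033,333.3333 / (1 + 0.051)^8 = $1,033,333.3333 / 1.488750 = $694,094.67

$694094.67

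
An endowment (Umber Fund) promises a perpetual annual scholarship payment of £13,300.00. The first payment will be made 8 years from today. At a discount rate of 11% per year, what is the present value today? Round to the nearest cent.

Value at end of year 7: C / r = £13,300.00 / 0.11 = £120,909.0909
Discount to today: PV = £120,909.0909 / (1 + 0.11)^7 = £120,909.0909 / 2.076160 = £58,236.88

£58236.88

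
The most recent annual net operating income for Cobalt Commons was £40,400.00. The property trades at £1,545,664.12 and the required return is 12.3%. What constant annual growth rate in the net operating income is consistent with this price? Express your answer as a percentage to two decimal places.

P = D₀(1+g)/(r−g) ⇒ P(r−g) = D₀(1+g) ⇒ g(P+D₀) = P·r − D₀
g = (P·r − D₀)/(P + D₀) = (£1,545,664.12×0.123 − £40,400.00) / (£1,545,664.12 + £40,400.00) = 0.094395

9.44%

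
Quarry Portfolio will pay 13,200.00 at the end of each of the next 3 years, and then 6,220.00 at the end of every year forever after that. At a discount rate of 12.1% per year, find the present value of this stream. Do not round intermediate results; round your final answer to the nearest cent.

68140.97

PV of 3-year annuity: 13,200.00 × [1 − (1+0.121)^−3] / 0.121 = 31649.77166
Perpetuity value at year 3: 6,220.00 / 0.121 = 51404.95868
PV of perpetuity: 51404.95868 / (1+0.121)^3 = 36491.20264
Total PV = 31649.77166 + 36491.20264 = 68140.97430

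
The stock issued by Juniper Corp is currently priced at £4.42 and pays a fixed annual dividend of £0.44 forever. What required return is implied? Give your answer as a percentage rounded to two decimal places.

P = C/r ⇒ r = C/P = £0.44/£4.42 = 0.099548

9.95%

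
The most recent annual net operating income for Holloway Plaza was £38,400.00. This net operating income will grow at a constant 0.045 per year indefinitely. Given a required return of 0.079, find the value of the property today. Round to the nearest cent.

£1180235.29

D₁ = D₀ × (1 + g) = £38,400.00 × 1.045 = £40,128.0000
Growing perpetuity: P = D₁ / (r − g) = £40,128.0000 / (0.079 − 0.045) = £1,180,235.29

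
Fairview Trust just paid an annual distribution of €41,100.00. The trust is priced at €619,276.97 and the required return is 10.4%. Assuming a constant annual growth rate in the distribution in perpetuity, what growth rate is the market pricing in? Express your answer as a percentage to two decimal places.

3.53%

P = D₀(1+g)/(r−g) ⇒ P(r−g) = D₀(1+g) ⇒ g(P+D₀) = P·r − D₀
g = (P·r − D₀)/(P + D₀) = (€619,276.97×0.104 − €41,100.00) / (€619,276.97 + €41,100.00) = 0.035290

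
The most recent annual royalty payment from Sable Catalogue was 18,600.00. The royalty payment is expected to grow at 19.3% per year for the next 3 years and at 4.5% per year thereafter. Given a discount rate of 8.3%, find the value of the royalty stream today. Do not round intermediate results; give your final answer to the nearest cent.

D_1 = 22189.80000
D_2 = 26472.43140
D_3 = 31581.61066
Terminal value at year 3: TV = D_3×(1+g_2)/(r−g_2) = 33002.78314/0.038 = 868494.29316
P_0 = D_1/(1+r)^1 + D_2/(1+r)^2 + D_3/(1+r)^3 + TV/(1+r)^3
    = 20489.19668 + 22570.27852 + 24862.73525 + 683725.21926 = 751647.42970

751647.43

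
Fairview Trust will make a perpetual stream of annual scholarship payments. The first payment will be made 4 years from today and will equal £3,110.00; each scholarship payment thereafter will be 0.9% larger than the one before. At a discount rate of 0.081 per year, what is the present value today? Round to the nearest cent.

Value at end of year 3: C₁ / (r − g) = £3,110.00 / (0.081 − 0.009) = £43,194.4444
Discount to today: PV = £43,194.4444 / (1 + 0.081)^3 = £43,194.4444 / 1.263214 = £34,194.07

£34194.07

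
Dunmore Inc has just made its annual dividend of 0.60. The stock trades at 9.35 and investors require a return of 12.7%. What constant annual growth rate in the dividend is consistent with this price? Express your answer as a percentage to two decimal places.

P = D₀(1+g)/(r−g) ⇒ P(r−g) = D₀(1+g) ⇒ g(P+D₀) = P·r − D₀
g = (P·r − D₀)/(P + D₀) = (9.35×0.127 − 0.60) / (9.35 + 0.60) = 0.059040

5.90%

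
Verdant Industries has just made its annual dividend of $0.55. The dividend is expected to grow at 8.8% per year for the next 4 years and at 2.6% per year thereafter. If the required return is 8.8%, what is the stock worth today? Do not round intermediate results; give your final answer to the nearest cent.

D_1 = 0.59840
D_2 = 0.65106
D_3 = 0.70835
D_4 = 0.77069
Terminal value at year 4: TV = D_4×(1+g_2)/(r−g_2) = 0.79073/0.062 = 12.75363
P_0 = D_1/(1+r)^1 + D_2/(1+r)^2 + D_3/(1+r)^3 + D_4/(1+r)^4 + TV/(1+r)^4
    = 0.55000 + 0.55000 + 0.55000 + 0.55000 + 9.10161 = 11.30161

$11.30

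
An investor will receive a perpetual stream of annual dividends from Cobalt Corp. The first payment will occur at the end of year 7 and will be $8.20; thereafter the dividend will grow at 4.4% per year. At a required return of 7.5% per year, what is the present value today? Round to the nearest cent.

$171.40

Value at end of year 6: C₁ / (r − g) = $8.20 / (0.075 − 0.044) = $264.5161
Discount to today: PV = $264.5161 / (1 + 0.075)^6 = $264.5161 / 1.543302 = $171.40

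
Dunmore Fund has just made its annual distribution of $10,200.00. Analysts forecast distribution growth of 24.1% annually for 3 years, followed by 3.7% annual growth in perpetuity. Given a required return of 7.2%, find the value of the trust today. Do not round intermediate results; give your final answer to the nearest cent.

$510160.70

D_1 = 12658.20000
D_2 = 15708.82620
D_3 = 19494.65331
Terminal value at year 3: TV = D_3×(1+g_2)/(r−g_2) = 20215.95549/0.035 = 577598.72820
P_0 = D_1/(1+r)^1 + D_2/(1+r)^2 + D_3/(1+r)^3 + TV/(1+r)^3
    = 11808.02239 + 13669.54831 + 15824.54239 + 468858.58467 = 510160.69776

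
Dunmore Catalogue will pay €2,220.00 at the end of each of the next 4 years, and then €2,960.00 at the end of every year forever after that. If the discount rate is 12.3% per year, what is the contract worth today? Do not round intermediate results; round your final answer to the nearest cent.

€21831.53

PV of 4-year annuity: €2,220.00 × [1 − (1+0.123)^−4] / 0.123 = 6700.53197
Perpetuity value at year 4: €2,960.00 / 0.123 = 24065.04065
PV of perpetuity: 24065.04065 / (1+0.123)^4 = 15130.99802
Total PV = 6700.53197 + 15130.99802 = 21831.52999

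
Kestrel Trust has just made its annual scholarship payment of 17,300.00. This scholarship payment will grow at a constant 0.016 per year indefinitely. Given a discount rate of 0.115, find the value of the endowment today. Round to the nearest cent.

D₁ = D₀ × (1 + g) = 17,300.00 × 1.016 = 17,576.8000
Growing perpetuity: P = D₁ / (r − g) = 17,576.8000 / (0.115 − 0.016) = 177,543.43

177543.43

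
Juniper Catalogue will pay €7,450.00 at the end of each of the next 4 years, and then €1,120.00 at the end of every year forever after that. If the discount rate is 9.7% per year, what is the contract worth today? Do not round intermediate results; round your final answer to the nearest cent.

PV of 4-year annuity: €7,450.00 × [1 − (1+0.097)^−4] / 0.097 = 23769.67873
Perpetuity value at year 4: €1,120.00 / 0.097 = 11546.39175
PV of perpetuity: 11546.39175 / (1+0.097)^4 = 7972.96354
Total PV = 23769.67873 + 7972.96354 = 31742.64227

€31742.64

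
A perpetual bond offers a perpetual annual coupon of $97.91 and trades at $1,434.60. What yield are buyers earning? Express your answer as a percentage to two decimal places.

P = C/r ⇒ r = C/P = $97.91/$1,434.60 = 0.068249

6.82%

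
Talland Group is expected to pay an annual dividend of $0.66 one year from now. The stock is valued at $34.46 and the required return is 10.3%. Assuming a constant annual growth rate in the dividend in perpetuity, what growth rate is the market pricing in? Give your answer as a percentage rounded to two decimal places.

8.38%

P = D₁/(r−g) ⇒ g = r − D₁/P = 0.103 − $0.66/$34.46 = 0.083847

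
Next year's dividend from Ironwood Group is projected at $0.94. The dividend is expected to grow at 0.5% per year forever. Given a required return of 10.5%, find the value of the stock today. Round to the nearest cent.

$9.40

Growing perpetuity: P = D₁ / (r − g) = $0.9400 / (0.105 − 0.005) = $9.40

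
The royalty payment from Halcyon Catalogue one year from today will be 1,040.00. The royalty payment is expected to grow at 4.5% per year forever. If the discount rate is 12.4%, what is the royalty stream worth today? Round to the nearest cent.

Growing perpetuity: P = D₁ / (r − g) = 1,040.0000 / (0.124 − 0.045) = 13,164.56

13164.56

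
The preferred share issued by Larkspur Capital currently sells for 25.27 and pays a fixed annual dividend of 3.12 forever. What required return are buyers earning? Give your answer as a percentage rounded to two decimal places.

P = C/r ⇒ r = C/P = 3.12/25.27 = 0.123467

12.35%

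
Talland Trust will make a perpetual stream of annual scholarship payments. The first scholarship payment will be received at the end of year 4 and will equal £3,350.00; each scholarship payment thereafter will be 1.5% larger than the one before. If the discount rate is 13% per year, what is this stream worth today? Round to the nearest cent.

£20188.85

Value at end of year 3: C₁ / (r − g) = £3,350.00 / (0.13 − 0.015) = £29,130.4348
Discount to today: PV = £29,130.4348 / (1 + 0.13)^3 = £29,130.4348 / 1.442897 = £20,188.85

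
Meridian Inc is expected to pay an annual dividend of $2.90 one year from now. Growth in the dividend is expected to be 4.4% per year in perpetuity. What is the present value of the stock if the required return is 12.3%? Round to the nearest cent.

Growing perpetuity: P = D₁ / (r − g) = $2.9000 / (0.123 − 0.044) = $36.71

$36.71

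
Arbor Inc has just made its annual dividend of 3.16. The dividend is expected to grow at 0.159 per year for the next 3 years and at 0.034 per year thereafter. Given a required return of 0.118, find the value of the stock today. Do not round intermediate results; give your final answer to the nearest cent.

D_1 = 3.66244
D_2 = 4.24477
D_3 = 4.91969
Terminal value at year 3: TV = D_3×(1+g_2)/(r−g_2) = 5.08696/0.084 = 60.55899
P_0 = D_1/(1+r)^1 + D_2/(1+r)^2 + D_3/(1+r)^3 + TV/(1+r)^3
    = 3.27589 + 3.39602 + 3.52056 + 43.33644 = 53.52891

53.53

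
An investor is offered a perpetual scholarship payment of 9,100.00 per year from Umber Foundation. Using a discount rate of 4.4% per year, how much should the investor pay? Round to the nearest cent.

206818.18

Level perpetuity: PV = C / r = 9,100.00 / 0.044 = 206,818.18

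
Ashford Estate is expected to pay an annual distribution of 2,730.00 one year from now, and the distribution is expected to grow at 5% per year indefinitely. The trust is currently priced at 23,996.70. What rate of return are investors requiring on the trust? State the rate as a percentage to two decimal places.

P = D₁/(r − g) ⇒ r = D₁/P + g = 2,730.0000/23,996.70 + 0.05 = 0.113766 + 0.05 = 0.163766

16.38%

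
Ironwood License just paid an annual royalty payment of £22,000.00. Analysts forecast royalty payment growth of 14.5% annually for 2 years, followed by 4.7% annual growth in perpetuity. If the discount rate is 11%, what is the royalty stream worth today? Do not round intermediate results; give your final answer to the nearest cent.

D_1 = 25190.00000
D_2 = 28842.55000
Terminal value at year 2: TV = D_2×(1+g_2)/(r−g_2) = 30198.14985/0.063 = 479335.71190
P_0 = D_1/(1+r)^1 + D_2/(1+r)^2 + TV/(1+r)^2
    = 22693.69369 + 23409.26061 + 389039.61684 = 435142.57114

£435142.57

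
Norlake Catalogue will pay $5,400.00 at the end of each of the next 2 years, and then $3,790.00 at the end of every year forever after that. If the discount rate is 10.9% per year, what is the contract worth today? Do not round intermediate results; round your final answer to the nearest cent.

$37531.47

PV of 2-year annuity: $5,400.00 × [1 − (1+0.109)^−2] / 0.109 = 9259.92027
Perpetuity value at year 2: $3,790.00 / 0.109 = 34770.64220
PV of perpetuity: 34770.64220 / (1+0.109)^2 = 28271.55001
Total PV = 9259.92027 + 28271.55001 = 37531.47028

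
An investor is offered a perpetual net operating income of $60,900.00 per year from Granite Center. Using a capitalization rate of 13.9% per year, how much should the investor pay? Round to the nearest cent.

$438129.50

Level perpetuity: PV = C / r = $60,900.00 / 0.139 = $438,129.50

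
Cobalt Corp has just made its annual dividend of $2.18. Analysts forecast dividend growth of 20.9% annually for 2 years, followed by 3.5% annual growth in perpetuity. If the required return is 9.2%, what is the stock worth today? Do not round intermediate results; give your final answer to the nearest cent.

D_1 = 2.63562
D_2 = 3.18646
Terminal value at year 2: TV = D_2×(1+g_2)/(r−g_2) = 3.29799/0.057 = 57.85949
P_0 = D_1/(1+r)^1 + D_2/(1+r)^2 + TV/(1+r)^2
    = 2.41357 + 2.67217 + 48.52095 = 53.60669

$53.61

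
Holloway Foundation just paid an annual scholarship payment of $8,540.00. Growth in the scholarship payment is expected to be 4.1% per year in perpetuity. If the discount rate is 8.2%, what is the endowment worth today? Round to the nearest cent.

$216832.68

D₁ = D₀ × (1 + g) = $8,540.00 × 1.041 = $8,890.1400
Growing perpetuity: P = D₁ / (r − g) = $8,890.1400 / (0.082 − 0.041) = $216,832.68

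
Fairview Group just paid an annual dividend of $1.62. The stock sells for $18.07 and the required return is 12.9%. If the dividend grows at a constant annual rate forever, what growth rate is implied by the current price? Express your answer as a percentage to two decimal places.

3.61%

P = D₀(1+g)/(r−g) ⇒ P(r−g) = D₀(1+g) ⇒ g(P+D₀) = P·r − D₀
g = (P·r − D₀)/(P + D₀) = ($18.07×0.129 − $1.62) / ($18.07 + $1.62) = 0.036111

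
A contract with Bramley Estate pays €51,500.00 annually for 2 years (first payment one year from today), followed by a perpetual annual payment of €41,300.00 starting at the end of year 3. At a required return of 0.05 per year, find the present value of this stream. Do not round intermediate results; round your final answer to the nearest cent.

PV of 2-year annuity: €51,500.00 × [1 − (1+0.05)^−2] / 0.05 = 95759.63719
Perpetuity value at year 2: €41,300.00 / 0.05 = 826000.00000
PV of perpetuity: 826000.00000 / (1+0.05)^2 = 749206.34921
Total PV = 95759.63719 + 749206.34921 = 844965.98639

€844965.99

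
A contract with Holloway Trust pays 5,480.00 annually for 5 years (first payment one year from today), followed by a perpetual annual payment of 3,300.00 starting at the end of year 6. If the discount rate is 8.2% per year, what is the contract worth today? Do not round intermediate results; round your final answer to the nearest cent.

48902.32

PV of 5-year annuity: 5,480.00 × [1 − (1+0.082)^−5] / 0.082 = 21765.19939
Perpetuity value at year 5: 3,300.00 / 0.082 = 40243.90244
PV of perpetuity: 40243.90244 / (1+0.082)^5 = 27137.12178
Total PV = 21765.19939 + 27137.12178 = 48902.32118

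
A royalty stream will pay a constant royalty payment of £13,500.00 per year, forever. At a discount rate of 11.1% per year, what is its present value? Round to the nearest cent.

£121621.62

Level perpetuity: PV = C / r = £13,500.00 / 0.111 = £121,621.62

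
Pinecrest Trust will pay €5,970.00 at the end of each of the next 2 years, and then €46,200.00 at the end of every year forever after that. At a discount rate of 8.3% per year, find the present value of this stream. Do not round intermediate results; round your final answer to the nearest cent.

PV of 2-year annuity: €5,970.00 × [1 − (1+0.083)^−2] / 0.083 = 10602.46110
Perpetuity value at year 2: €46,200.00 / 0.083 = 556626.50602
PV of perpetuity: 556626.50602 / (1+0.083)^2 = 474577.30955
Total PV = 10602.46110 + 474577.30955 = 485179.77066

€485179.77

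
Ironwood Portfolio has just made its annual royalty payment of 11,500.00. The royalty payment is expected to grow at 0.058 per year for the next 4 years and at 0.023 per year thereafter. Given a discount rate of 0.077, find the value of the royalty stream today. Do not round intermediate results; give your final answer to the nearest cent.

D_1 = 12167.00000
D_2 = 12872.68600
D_3 = 13619.30179
D_4 = 14409.22129
Terminal value at year 4: TV = D_4×(1+g_2)/(r−g_2) = 14740.63338/0.054 = 272974.69225
P_0 = D_1/(1+r)^1 + D_2/(1+r)^2 + D_3/(1+r)^3 + D_4/(1+r)^4 + TV/(1+r)^4
    = 11297.12163 + 11097.82237 + 10902.03906 + 10709.70968 + 202889.49999 = 246896.19272

246896.19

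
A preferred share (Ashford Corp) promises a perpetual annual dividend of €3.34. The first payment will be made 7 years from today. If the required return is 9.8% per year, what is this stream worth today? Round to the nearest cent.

Value at end of year 6: C / r = €3.34 / 0.098 = €34.0816
Discount to today: PV = €34.0816 / (1 + 0.098)^6 = €34.0816 / 1.752323 = €19.45

€19.45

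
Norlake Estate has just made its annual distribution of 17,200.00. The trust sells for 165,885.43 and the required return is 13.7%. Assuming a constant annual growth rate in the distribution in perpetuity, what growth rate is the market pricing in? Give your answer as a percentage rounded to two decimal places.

P = D₀(1+g)/(r−g) ⇒ P(r−g) = D₀(1+g) ⇒ g(P+D₀) = P·r − D₀
g = (P·r − D₀)/(P + D₀) = (165,885.43×0.137 − 17,200.00) / (165,885.43 + 17,200.00) = 0.030184

3.02%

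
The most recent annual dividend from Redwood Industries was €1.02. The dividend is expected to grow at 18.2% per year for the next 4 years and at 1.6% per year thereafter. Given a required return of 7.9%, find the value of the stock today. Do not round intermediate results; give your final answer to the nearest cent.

€28.84

D_1 = 1.20564
D_2 = 1.42507
D_3 = 1.68443
D_4 = 1.99099
Terminal value at year 4: TV = D_4×(1+g_2)/(r−g_2) = 2.02285/0.063 = 32.10874
P_0 = D_1/(1+r)^1 + D_2/(1+r)^2 + D_3/(1+r)^3 + D_4/(1+r)^4 + TV/(1+r)^4
    = 1.11737 + 1.22403 + 1.34087 + 1.46887 + 23.68849 = 28.83964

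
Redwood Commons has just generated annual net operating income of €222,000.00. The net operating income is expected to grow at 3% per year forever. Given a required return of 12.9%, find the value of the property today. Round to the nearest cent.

D₁ = D₀ × (1 + g) = €222,000.00 × 1.03 = €228,660.0000
Growing perpetuity: P = D₁ / (r − g) = €228,660.0000 / (0.129 − 0.03) = €2,309,696.97

€2309696.97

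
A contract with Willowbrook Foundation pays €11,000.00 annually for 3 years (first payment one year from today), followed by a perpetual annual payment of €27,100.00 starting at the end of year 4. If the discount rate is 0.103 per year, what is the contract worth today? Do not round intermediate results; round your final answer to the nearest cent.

PV of 3-year annuity: €11,000.00 × [1 − (1+0.103)^−3] / 0.103 = 27211.53752
Perpetuity value at year 3: €27,100.00 / 0.103 = 263106.79612
PV of perpetuity: 263106.79612 / (1+0.103)^3 = 196067.46277
Total PV = 27211.53752 + 196067.46277 = 223279.00029

€223279.00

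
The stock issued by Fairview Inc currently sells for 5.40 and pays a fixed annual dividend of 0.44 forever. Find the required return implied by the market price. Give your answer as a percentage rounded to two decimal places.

8.15%

P = C/r ⇒ r = C/P = 0.44/5.40 = 0.081481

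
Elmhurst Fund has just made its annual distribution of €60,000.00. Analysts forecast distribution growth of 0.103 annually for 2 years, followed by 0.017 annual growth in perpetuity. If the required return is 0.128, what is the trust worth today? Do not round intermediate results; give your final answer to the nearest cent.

€641672.42

D_1 = 66180.00000
D_2 = 72996.54000
Terminal value at year 2: TV = D_2×(1+g_2)/(r−g_2) = 74237.48118/0.111 = 668806.13676
P_0 = D_1/(1+r)^1 + D_2/(1+r)^2 + TV/(1+r)^2
    = 58670.21277 + 57369.89777 + 525632.30657 = 641672.41710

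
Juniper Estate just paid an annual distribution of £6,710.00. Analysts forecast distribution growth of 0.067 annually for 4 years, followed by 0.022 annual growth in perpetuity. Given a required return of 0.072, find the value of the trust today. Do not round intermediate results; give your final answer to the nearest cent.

D_1 = 7159.57000
D_2 = 7639.26119
D_3 = 8151.09169
D_4 = 8697.21483
Terminal value at year 4: TV = D_4×(1+g_2)/(r−g_2) = 8888.55356/0.05 = 177771.07119
P_0 = D_1/(1+r)^1 + D_2/(1+r)^2 + D_3/(1+r)^3 + D_4/(1+r)^4 + TV/(1+r)^4
    = 6678.70336 + 6647.55269 + 6616.54731 + 6585.68655 + 134611.43311 = 161139.92302

£161139.92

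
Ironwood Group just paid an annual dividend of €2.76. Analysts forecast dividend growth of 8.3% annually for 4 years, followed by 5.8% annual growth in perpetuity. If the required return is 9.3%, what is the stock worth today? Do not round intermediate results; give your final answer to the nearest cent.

€91.21

D_1 = 2.98908
D_2 = 3.23717
D_3 = 3.50586
D_4 = 3.79685
Terminal value at year 4: TV = D_4×(1+g_2)/(r−g_2) = 4.01706/0.035 = 114.77321
P_0 = D_1/(1+r)^1 + D_2/(1+r)^2 + D_3/(1+r)^3 + D_4/(1+r)^4 + TV/(1+r)^4
    = 2.73475 + 2.70973 + 2.68494 + 2.66037 + 80.41923 = 91.20901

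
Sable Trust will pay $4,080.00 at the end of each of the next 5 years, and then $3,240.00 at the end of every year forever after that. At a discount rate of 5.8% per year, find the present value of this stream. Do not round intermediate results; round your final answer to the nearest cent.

$59419.79

PV of 5-year annuity: $4,080.00 × [1 − (1+0.058)^−5] / 0.058 = 17280.35757
Perpetuity value at year 5: $3,240.00 / 0.058 = 55862.06897
PV of perpetuity: 55862.06897 / (1+0.058)^5 = 42139.43207
Total PV = 17280.35757 + 42139.43207 = 59419.78964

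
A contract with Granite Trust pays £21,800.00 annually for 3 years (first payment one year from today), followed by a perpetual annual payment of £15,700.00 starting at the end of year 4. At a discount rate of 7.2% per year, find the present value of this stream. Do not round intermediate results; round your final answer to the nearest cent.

PV of 3-year annuity: £21,800.00 × [1 − (1+0.072)^−3] / 0.072 = 57001.68197
Perpetuity value at year 3: £15,700.00 / 0.072 = 218055.55556
PV of perpetuity: 218055.55556 / (1+0.072)^3 = 177003.88551
Total PV = 57001.68197 + 177003.88551 = 234005.56748

£234005.57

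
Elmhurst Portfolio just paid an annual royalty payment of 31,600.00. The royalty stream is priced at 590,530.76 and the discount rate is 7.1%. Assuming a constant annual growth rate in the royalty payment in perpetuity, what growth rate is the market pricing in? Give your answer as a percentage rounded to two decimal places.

1.66%

P = D₀(1+g)/(r−g) ⇒ P(r−g) = D₀(1+g) ⇒ g(P+D₀) = P·r − D₀
g = (P·r − D₀)/(P + D₀) = (590,530.76×0.071 − 31,600.00) / (590,530.76 + 31,600.00) = 0.016601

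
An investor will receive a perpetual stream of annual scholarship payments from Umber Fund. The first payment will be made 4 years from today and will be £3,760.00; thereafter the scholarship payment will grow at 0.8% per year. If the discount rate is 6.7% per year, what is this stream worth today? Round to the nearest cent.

£52461.73

Value at end of year 3: C₁ / (r − g) = £3,760.00 / (0.067 − 0.008) = £63,728.8136
Discount to today: PV = £63,728.8136 / (1 + 0.067)^3 = £63,728.8136 / 1.214768 = £52,461.73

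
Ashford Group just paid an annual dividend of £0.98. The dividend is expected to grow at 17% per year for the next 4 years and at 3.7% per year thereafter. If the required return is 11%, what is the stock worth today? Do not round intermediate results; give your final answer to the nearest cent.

D_1 = 1.14660
D_2 = 1.34152
D_3 = 1.56958
D_4 = 1.83641
Terminal value at year 4: TV = D_4×(1+g_2)/(r−g_2) = 1.90436/0.073 = 26.08708
P_0 = D_1/(1+r)^1 + D_2/(1+r)^2 + D_3/(1+r)^3 + D_4/(1+r)^4 + TV/(1+r)^4
    = 1.03297 + 1.08881 + 1.14766 + 1.20970 + 17.18437 = 21.66351

£21.66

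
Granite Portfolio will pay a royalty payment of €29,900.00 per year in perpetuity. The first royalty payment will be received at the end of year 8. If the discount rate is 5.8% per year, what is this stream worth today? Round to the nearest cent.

€347410.96

Value at end of year 7: C / r = €29,900.00 / 0.058 = €515,517.2414
Discount to today: PV = €515,517.2414 / (1 + 0.058)^7 = €515,517.2414 / 1.483883 = €347,410.96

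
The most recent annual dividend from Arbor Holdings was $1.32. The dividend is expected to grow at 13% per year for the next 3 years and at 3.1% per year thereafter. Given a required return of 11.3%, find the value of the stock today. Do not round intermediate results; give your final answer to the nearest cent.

D_1 = 1.49160
D_2 = 1.68551
D_3 = 1.90462
Terminal value at year 3: TV = D_3×(1+g_2)/(r−g_2) = 1.96367/0.082 = 23.94716
P_0 = D_1/(1+r)^1 + D_2/(1+r)^2 + D_3/(1+r)^3 + TV/(1+r)^3
    = 1.34016 + 1.36063 + 1.38141 + 17.36875 = 21.45096

$21.45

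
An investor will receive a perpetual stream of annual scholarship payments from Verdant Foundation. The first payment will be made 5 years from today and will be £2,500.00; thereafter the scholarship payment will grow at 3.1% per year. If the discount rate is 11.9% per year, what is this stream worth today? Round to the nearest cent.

£18119.12

Value at end of year 4: C₁ / (r − g) = £2,500.00 / (0.119 − 0.031) = £28,409.0909
Discount to today: PV = £28,409.0909 / (1 + 0.119)^4 = £28,409.0909 / 1.567907 = £18,119.12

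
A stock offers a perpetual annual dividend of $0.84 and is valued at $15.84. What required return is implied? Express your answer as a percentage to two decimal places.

5.30%

P = C/r ⇒ r = C/P = $0.84/$15.84 = 0.053030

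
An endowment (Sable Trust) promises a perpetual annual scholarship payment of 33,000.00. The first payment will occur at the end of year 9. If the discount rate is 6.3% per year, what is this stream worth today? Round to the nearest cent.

Value at end of year 8: C / r = 33,000.00 / 0.063 = 523,809.5238
Discount to today: PV = 523,809.5238 / (1 + 0.063)^8 = 523,809.5238 / 1.630295 = 321,297.45

321297.45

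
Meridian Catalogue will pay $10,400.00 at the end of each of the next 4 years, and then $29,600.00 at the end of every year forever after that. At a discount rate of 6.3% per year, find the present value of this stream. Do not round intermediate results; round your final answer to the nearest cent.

PV of 4-year annuity: $10,400.00 × [1 − (1+0.063)^−4] / 0.063 = 35790.91422
Perpetuity value at year 4: $29,600.00 / 0.063 = 469841.26984
PV of perpetuity: 469841.26984 / (1+0.063)^4 = 367974.82168
Total PV = 35790.91422 + 367974.82168 = 403765.73590

$403765.74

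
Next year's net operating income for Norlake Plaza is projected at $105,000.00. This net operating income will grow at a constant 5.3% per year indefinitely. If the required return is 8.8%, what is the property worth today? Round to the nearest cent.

Growing perpetuity: P = D₁ / (r − g) = $105,000.0000 / (0.088 − 0.053) = $3,000,000.00

$3000000.00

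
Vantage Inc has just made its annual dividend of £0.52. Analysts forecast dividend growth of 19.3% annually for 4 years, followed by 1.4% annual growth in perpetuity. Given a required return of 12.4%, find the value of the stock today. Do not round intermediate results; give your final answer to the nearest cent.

£8.50

D_1 = 0.62036
D_2 = 0.74009
D_3 = 0.88293
D_4 = 1.05333
Terminal value at year 4: TV = D_4×(1+g_2)/(r−g_2) = 1.06808/0.11 = 9.70980
P_0 = D_1/(1+r)^1 + D_2/(1+r)^2 + D_3/(1+r)^3 + D_4/(1+r)^4 + TV/(1+r)^4
    = 0.55192 + 0.58580 + 0.62176 + 0.65993 + 6.08338 = 8.50280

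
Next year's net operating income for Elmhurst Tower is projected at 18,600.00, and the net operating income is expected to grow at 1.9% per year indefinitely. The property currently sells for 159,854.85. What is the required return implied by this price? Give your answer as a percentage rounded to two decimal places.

P = D₁/(r − g) ⇒ r = D₁/P + g = 18,600.0000/159,854.85 + 0.019 = 0.116356 + 0.019 = 0.135356

13.54%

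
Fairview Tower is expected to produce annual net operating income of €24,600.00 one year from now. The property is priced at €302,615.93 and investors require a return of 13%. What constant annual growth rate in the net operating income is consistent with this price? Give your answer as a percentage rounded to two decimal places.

P = D₁/(r−g) ⇒ g = r − D₁/P = 0.13 − €24,600.00/€302,615.93 = 0.048709

4.87%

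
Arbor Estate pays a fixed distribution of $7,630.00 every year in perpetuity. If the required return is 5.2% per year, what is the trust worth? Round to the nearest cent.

Level perpetuity: PV = C / r = $7,630.00 / 0.052 = $146,730.77

$146730.77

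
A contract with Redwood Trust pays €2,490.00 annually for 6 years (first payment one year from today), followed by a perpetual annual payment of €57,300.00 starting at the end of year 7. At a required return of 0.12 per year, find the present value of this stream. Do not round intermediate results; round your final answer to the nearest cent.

PV of 6-year annuity: €2,490.00 × [1 − (1+0.12)^−6] / 0.12 = 10237.40424
Perpetuity value at year 6: €57,300.00 / 0.12 = 477500.00000
PV of perpetuity: 477500.00000 / (1+0.12)^6 = 241916.36036
Total PV = 10237.40424 + 241916.36036 = 252153.76460

€252153.76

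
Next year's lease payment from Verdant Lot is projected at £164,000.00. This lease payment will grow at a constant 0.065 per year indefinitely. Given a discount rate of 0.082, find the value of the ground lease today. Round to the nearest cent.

Growing perpetuity: P = D₁ / (r − g) = £164,000.0000 / (0.082 − 0.065) = £9,647,058.82

£9647058.82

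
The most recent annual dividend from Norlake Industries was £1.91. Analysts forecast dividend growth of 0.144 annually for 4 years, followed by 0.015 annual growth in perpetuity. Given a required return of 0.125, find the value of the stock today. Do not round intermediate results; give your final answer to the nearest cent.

£26.81

D_1 = 2.18504
D_2 = 2.49969
D_3 = 2.85964
D_4 = 3.27143
Terminal value at year 4: TV = D_4×(1+g_2)/(r−g_2) = 3.32050/0.11 = 30.18637
P_0 = D_1/(1+r)^1 + D_2/(1+r)^2 + D_3/(1+r)^3 + D_4/(1+r)^4 + TV/(1+r)^4
    = 1.94226 + 1.97506 + 2.00842 + 2.04234 + 18.84520 = 26.81327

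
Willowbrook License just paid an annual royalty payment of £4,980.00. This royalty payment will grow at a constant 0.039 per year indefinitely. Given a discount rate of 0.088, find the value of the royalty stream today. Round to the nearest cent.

£105596.33

D₁ = D₀ × (1 + g) = £4,980.00 × 1.039 = £5,174.2200
Growing perpetuity: P = D₁ / (r − g) = £5,174.2200 / (0.088 − 0.039) = £105,596.33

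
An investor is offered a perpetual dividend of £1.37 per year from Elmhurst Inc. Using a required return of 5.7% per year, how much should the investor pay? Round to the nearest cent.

£24.04

Level perpetuity: PV = C / r = £1.37 / 0.057 = £24.04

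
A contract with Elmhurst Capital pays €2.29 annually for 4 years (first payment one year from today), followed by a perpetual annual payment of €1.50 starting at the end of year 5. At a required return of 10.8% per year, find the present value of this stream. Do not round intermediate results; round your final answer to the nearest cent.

€16.35

PV of 4-year annuity: €2.29 × [1 − (1+0.108)^−4] / 0.108 = 7.13505
Perpetuity value at year 4: €1.50 / 0.108 = 13.88889
PV of perpetuity: 13.88889 / (1+0.108)^4 = 9.21528
Total PV = 7.13505 + 9.21528 = 16.35032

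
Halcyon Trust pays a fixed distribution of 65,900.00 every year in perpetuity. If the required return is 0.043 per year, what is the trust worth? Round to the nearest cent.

Level perpetuity: PV = C / r = 65,900.00 / 0.043 = 1,532,558.14

1532558.14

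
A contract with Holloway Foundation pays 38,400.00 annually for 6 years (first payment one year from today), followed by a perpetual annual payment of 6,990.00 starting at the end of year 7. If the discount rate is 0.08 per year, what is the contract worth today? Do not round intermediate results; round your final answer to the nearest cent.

PV of 6-year annuity: 38,400.00 × [1 − (1+0.08)^−6] / 0.08 = 177518.57910
Perpetuity value at year 6: 6,990.00 / 0.08 = 87375.00000
PV of perpetuity: 87375.00000 / (1+0.08)^6 = 55061.07115
Total PV = 177518.57910 + 55061.07115 = 232579.65025

232579.65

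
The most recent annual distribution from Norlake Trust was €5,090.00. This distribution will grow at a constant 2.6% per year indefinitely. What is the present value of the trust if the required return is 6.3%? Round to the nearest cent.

€141144.32

D₁ = D₀ × (1 + g) = €5,090.00 × 1.026 = €5,222.3400
Growing perpetuity: P = D₁ / (r − g) = €5,222.3400 / (0.063 − 0.026) = €141,144.32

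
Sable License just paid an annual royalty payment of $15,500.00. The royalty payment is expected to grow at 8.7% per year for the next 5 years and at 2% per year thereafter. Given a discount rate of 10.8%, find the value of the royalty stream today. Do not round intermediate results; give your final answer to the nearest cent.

$236470.09

D_1 = 16848.50000
D_2 = 18314.31950
D_3 = 19907.66530
D_4 = 21639.63218
D_5 = 23522.28018
Terminal value at year 5: TV = D_5×(1+g_2)/(r−g_2) = 23992.72578/0.088 = 272644.61114
P_0 = D_1/(1+r)^1 + D_2/(1+r)^2 + D_3/(1+r)^3 + D_4/(1+r)^4 + D_5/(1+r)^5 + TV/(1+r)^5
    = 15206.22744 + 14918.02277 + 14635.28046 + 14357.89698 + 14085.77078 + 163266.88854 = 236470.08695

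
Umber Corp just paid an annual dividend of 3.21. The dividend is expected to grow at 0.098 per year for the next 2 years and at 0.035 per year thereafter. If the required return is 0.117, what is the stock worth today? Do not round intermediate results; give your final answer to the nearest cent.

45.41

D_1 = 3.52458
D_2 = 3.86999
Terminal value at year 2: TV = D_2×(1+g_2)/(r−g_2) = 4.00544/0.082 = 48.84681
P_0 = D_1/(1+r)^1 + D_2/(1+r)^2 + TV/(1+r)^2
    = 3.15540 + 3.10173 + 39.14983 = 45.40695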